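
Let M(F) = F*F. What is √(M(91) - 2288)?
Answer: √5993 ≈ 77.414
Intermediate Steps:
M(F) = F²
√(M(91) - 2288) = √(91² - 2288) = √(8281 - 2288) = √5993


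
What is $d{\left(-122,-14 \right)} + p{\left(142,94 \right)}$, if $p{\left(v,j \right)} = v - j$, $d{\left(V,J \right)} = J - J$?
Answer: $48$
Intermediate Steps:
$d{\left(V,J \right)} = 0$
$d{\left(-122,-14 \right)} + p{\left(142,94 \right)} = 0 + \left(142 - 94\right) = 0 + 48 = 48$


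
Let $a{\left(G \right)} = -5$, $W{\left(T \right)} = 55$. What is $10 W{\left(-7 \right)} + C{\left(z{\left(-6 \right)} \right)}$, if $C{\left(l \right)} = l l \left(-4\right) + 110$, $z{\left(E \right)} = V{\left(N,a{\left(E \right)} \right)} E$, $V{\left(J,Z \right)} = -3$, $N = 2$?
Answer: $-636$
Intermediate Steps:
$z{\left(E \right)} = - 3 E$
$C{\left(l \right)} = 110 - 4 l^{2}$ ($C{\left(l \right)} = l^{2} \left(-4\right) + 110 = - 4 l^{2} + 110 = 110 - 4 l^{2}$)
$10 W{\left(-7 \right)} + C{\left(z{\left(-6 \right)} \right)} = 10 \cdot 55 + \left(110 - 4 \left(\left(-3\right) \left(-6\right)\right)^{2}\right) = 550 + \left(110 - 4 \cdot 18^{2}\right) = 550 + \left(110 - 1296\right) = 550 - 1186 = -636$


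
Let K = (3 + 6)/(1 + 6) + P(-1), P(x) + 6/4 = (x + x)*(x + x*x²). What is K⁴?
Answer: 7890481/38416 ≈ 205.40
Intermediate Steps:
P(x) = -3/2 + 2*x*(x + x³) (P(x) = -3/2 + (x + x)*(x + x*x²) = -3/2 + (2*x)*(x + x³) = -3/2 + 2*x*(x + x³))
K = 53/14 (K = (3 + 6)/(1 + 6) + (-3/2 + 2*(-1)² + 2*(-1)⁴) = 9/7 + (-3/2 + 2*1 + 2*1) = 9*(⅐) + (-3/2 + 2 + 2) = 9/7 + 5/2 = 53/14 ≈ 3.7857)
K⁴ = (53/14)⁴ = 7890481/38416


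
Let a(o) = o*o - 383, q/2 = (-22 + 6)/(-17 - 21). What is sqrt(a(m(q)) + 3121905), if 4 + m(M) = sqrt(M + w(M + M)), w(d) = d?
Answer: sqrt(1126876130 - 608*sqrt(57))/19 ≈ 1766.8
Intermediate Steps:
q = 16/19 (q = 2*((-22 + 6)/(-17 - 21)) = 2*(-16/(-38)) = 2*(-16*(-1/38)) = 2*(8/19) = 16/19 ≈ 0.84210)
m(M) = -4 + sqrt(3)*sqrt(M) (m(M) = -4 + sqrt(M + (M + M)) = -4 + sqrt(M + 2*M) = -4 + sqrt(3*M) = -4 + sqrt(3)*sqrt(M))
a(o) = -383 + o**2 (a(o) = o**2 - 383 = -383 + o**2)
sqrt(a(m(q)) + 3121905) = sqrt((-383 + (-4 + sqrt(3)*sqrt(16/19))**2) + 3121905) = sqrt((-383 + (-4 + sqrt(3)*(4*sqrt(19)/19))**2) + 3121905) = sqrt((-383 + (-4 + 4*sqrt(57)/19)**2) + 3121905) = sqrt(3121522 + (-4 + 4*sqrt(57)/19)**2)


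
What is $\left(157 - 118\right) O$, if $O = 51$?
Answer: $1989$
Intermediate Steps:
$\left(157 - 118\right) O = \left(157 - 118\right) 51 = 39 \cdot 51 = 1989$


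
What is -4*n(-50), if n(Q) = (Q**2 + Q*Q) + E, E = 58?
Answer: -20232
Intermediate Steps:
n(Q) = 58 + 2*Q**2 (n(Q) = (Q**2 + Q*Q) + 58 = (Q**2 + Q**2) + 58 = 2*Q**2 + 58 = 58 + 2*Q**2)
-4*n(-50) = -4*(58 + 2*(-50)**2) = -4*(58 + 2*2500) = -4*(58 + 5000) = -4*5058 = -20232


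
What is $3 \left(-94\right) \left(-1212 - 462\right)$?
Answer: $472068$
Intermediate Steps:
$3 \left(-94\right) \left(-1212 - 462\right) = \left(-282\right) \left(-1674\right) = 472068$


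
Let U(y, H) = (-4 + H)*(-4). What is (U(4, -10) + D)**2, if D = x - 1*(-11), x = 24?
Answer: 8281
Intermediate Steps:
U(y, H) = 16 - 4*H
D = 35 (D = 24 - 1*(-11) = 24 + 11 = 35)
(U(4, -10) + D)**2 = ((16 - 4*(-10)) + 35)**2 = ((16 + 40) + 35)**2 = (56 + 35)**2 = 91**2 = 8281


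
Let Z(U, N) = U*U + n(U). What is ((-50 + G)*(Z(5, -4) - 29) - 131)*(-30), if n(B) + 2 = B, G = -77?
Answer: 120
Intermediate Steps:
n(B) = -2 + B
Z(U, N) = -2 + U + U² (Z(U, N) = U*U + (-2 + U) = U² + (-2 + U) = -2 + U + U²)
((-50 + G)*(Z(5, -4) - 29) - 131)*(-30) = ((-50 - 77)*((-2 + 5 + 5²) - 29) - 131)*(-30) = (-127*((-2 + 5 + 25) - 29) - 131)*(-30) = (-127*(28 - 29) - 131)*(-30) = (-127*(-1) - 131)*(-30) = (127 - 131)*(-30) = -4*(-30) = 120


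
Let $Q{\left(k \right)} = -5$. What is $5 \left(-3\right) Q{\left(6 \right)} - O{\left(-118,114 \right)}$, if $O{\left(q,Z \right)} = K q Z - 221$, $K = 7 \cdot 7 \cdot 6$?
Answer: $3955184$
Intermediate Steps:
$K = 294$ ($K = 49 \cdot 6 = 294$)
$O{\left(q,Z \right)} = -221 + 294 Z q$ ($O{\left(q,Z \right)} = 294 q Z - 221 = 294 Z q - 221 = -221 + 294 Z q$)
$5 \left(-3\right) Q{\left(6 \right)} - O{\left(-118,114 \right)} = 5 \left(-3\right) \left(-5\right) - \left(-221 + 294 \cdot 114 \left(-118\right)\right) = \left(-15\right) \left(-5\right) - \left(-221 - 3954888\right) = 75 - -3955109 = 75 + 3955109 = 3955184$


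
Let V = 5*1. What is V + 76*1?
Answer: 81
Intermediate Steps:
V = 5
V + 76*1 = 5 + 76*1 = 5 + 76 = 81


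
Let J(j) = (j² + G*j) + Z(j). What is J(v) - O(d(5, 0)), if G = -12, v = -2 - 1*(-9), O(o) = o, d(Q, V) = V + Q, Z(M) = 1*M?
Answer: -33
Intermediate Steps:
Z(M) = M
d(Q, V) = Q + V
v = 7 (v = -2 + 9 = 7)
J(j) = j² - 11*j (J(j) = (j² - 12*j) + j = j² - 11*j)
J(v) - O(d(5, 0)) = 7*(-11 + 7) - (5 + 0) = 7*(-4) - 1*5 = -28 - 5 = -33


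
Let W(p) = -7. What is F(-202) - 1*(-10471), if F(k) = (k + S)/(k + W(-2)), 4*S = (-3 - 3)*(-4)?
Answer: 2188635/209 ≈ 10472.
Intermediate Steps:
S = 6 (S = ((-3 - 3)*(-4))/4 = (-6*(-4))/4 = (1/4)*24 = 6)
F(k) = (6 + k)/(-7 + k) (F(k) = (k + 6)/(k - 7) = (6 + k)/(-7 + k))
F(-202) - 1*(-10471) = (6 - 202)/(-7 - 202) - 1*(-10471) = -196/(-209) + 10471 = -1/209*(-196) + 10471 = 196/209 + 10471 = 2188635/209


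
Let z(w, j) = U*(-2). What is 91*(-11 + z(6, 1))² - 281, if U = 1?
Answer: 15098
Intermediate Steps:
z(w, j) = -2 (z(w, j) = 1*(-2) = -2)
91*(-11 + z(6, 1))² - 281 = 91*(-11 - 2)² - 281 = 91*(-13)² - 281 = 91*169 - 281 = 15379 - 281 = 15098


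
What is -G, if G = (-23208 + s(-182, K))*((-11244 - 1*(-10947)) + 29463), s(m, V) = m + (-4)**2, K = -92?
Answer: 681726084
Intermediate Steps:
s(m, V) = 16 + m (s(m, V) = m + 16 = 16 + m)
G = -681726084 (G = (-23208 + (16 - 182))*((-11244 - 1*(-10947)) + 29463) = (-23208 - 166)*((-11244 + 10947) + 29463) = -23374*(-297 + 29463) = -23374*29166 = -681726084)
-G = -1*(-681726084) = 681726084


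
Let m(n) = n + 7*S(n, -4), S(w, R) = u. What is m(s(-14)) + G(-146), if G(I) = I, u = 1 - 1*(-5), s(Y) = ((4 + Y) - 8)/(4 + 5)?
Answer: -106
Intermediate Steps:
s(Y) = -4/9 + Y/9 (s(Y) = (-4 + Y)/9 = (-4 + Y)*(⅑) = -4/9 + Y/9)
u = 6 (u = 1 + 5 = 6)
S(w, R) = 6
m(n) = 42 + n (m(n) = n + 7*6 = n + 42 = 42 + n)
m(s(-14)) + G(-146) = (42 + (-4/9 + (⅑)*(-14))) - 146 = (42 + (-4/9 - 14/9)) - 146 = (42 - 2) - 146 = 40 - 146 = -106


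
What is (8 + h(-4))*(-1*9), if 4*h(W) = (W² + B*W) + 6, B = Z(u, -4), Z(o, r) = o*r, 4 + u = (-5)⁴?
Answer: -44955/2 ≈ -22478.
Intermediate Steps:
u = 621 (u = -4 + (-5)⁴ = -4 + 625 = 621)
B = -2484 (B = 621*(-4) = -2484)
h(W) = 3/2 - 621*W + W²/4 (h(W) = ((W² - 2484*W) + 6)/4 = (6 + W² - 2484*W)/4 = 3/2 - 621*W + W²/4)
(8 + h(-4))*(-1*9) = (8 + (3/2 - 621*(-4) + (¼)*(-4)²))*(-1*9) = (8 + (3/2 + 2484 + (¼)*16))*(-9) = (8 + (3/2 + 2484 + 4))*(-9) = (8 + 4979/2)*(-9) = (4995/2)*(-9) = -44955/2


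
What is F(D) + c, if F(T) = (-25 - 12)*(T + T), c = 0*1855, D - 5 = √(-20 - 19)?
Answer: -370 - 74*I*√39 ≈ -370.0 - 462.13*I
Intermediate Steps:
D = 5 + I*√39 (D = 5 + √(-20 - 19) = 5 + √(-39) = 5 + I*√39 ≈ 5.0 + 6.245*I)
c = 0
F(T) = -74*T
F(D) + c = -74*(5 + I*√39) + 0 = (-370 - 74*I*√39) + 0 = -370 - 74*I*√39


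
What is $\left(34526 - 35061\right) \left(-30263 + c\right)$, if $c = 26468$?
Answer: $2030325$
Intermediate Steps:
$\left(34526 - 35061\right) \left(-30263 + c\right) = \left(34526 - 35061\right) \left(-30263 + 26468\right) = \left(-535\right) \left(-3795\right) = 2030325$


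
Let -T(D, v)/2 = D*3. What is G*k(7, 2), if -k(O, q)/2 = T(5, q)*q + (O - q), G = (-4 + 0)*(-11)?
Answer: 4840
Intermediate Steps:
G = 44 (G = -4*(-11) = 44)
T(D, v) = -6*D (T(D, v) = -2*D*3 = -6*D)
k(O, q) = -2*O + 62*q (k(O, q) = -2*((-6*5)*q + (O - q)) = -2*(-30*q + (O - q)) = -2*(O - 31*q) = -2*O + 62*q)
G*k(7, 2) = 44*(-2*7 + 62*2) = 44*(-14 + 124) = 44*110 = 4840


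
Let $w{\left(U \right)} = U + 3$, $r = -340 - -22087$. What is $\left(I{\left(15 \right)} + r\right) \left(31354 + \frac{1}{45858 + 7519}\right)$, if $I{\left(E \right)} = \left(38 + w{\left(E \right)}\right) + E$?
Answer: $\frac{36514222090462}{53377} \approx 6.8408 \cdot 10^{8}$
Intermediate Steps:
$r = 21747$ ($r = -340 + 22087 = 21747$)
$w{\left(U \right)} = 3 + U$
$I{\left(E \right)} = 41 + 2 E$ ($I{\left(E \right)} = \left(38 + \left(3 + E\right)\right) + E = \left(41 + E\right) + E = 41 + 2 E$)
$\left(I{\left(15 \right)} + r\right) \left(31354 + \frac{1}{45858 + 7519}\right) = \left(\left(41 + 2 \cdot 15\right) + 21747\right) \left(31354 + \frac{1}{45858 + 7519}\right) = \left(\left(41 + 30\right) + 21747\right) \left(31354 + \frac{1}{53377}\right) = \left(71 + 21747\right) \left(31354 + \frac{1}{53377}\right) = 21818 \cdot \frac{1673582459}{53377} = \frac{36514222090462}{53377}$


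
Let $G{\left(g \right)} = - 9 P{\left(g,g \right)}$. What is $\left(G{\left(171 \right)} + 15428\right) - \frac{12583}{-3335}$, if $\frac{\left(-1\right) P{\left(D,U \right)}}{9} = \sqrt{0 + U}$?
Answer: $\frac{51464963}{3335} + 243 \sqrt{19} \approx 16491.0$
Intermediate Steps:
$P{\left(D,U \right)} = - 9 \sqrt{U}$ ($P{\left(D,U \right)} = - 9 \sqrt{0 + U} = - 9 \sqrt{U}$)
$G{\left(g \right)} = 81 \sqrt{g}$ ($G{\left(g \right)} = - 9 \left(- 9 \sqrt{g}\right) = 81 \sqrt{g}$)
$\left(G{\left(171 \right)} + 15428\right) - \frac{12583}{-3335} = \left(81 \sqrt{171} + 15428\right) - \frac{12583}{-3335} = \left(81 \cdot 3 \sqrt{19} + 15428\right) - - \frac{12583}{3335} = \left(243 \sqrt{19} + 15428\right) + \frac{12583}{3335} = \left(15428 + 243 \sqrt{19}\right) + \frac{12583}{3335} = \frac{51464963}{3335} + 243 \sqrt{19}$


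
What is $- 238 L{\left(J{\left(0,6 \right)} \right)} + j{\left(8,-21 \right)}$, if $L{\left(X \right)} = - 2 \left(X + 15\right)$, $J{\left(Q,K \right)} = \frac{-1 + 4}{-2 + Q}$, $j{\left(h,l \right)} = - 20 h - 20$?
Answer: $6246$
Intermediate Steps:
$j{\left(h,l \right)} = -20 - 20 h$
$J{\left(Q,K \right)} = \frac{3}{-2 + Q}$
$L{\left(X \right)} = -30 - 2 X$ ($L{\left(X \right)} = - 2 \left(15 + X\right) = -30 - 2 X$)
$- 238 L{\left(J{\left(0,6 \right)} \right)} + j{\left(8,-21 \right)} = - 238 \left(-30 - 2 \frac{3}{-2 + 0}\right) - 180 = - 238 \left(-30 - 2 \frac{3}{-2}\right) - 180 = - 238 \left(-30 - 2 \cdot 3 \left(- \frac{1}{2}\right)\right) - 180 = - 238 \left(-30 - -3\right) - 180 = - 238 \left(-30 + 3\right) - 180 = \left(-238\right) \left(-27\right) - 180 = 6426 - 180 = 6246$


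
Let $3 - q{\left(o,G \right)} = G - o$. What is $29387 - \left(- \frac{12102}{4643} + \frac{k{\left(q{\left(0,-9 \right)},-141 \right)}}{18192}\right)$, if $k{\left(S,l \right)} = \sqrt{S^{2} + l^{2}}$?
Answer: $\frac{136455943}{4643} - \frac{5 \sqrt{89}}{6064} \approx 29390.0$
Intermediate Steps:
$q{\left(o,G \right)} = 3 + o - G$ ($q{\left(o,G \right)} = 3 - \left(G - o\right) = 3 + o - G$)
$29387 - \left(- \frac{12102}{4643} + \frac{k{\left(q{\left(0,-9 \right)},-141 \right)}}{18192}\right) = 29387 - \left(- \frac{12102}{4643} + \frac{\sqrt{\left(3 + 0 - -9\right)^{2} + \left(-141\right)^{2}}}{18192}\right) = 29387 - \left(\left(-12102\right) \frac{1}{4643} + \sqrt{\left(3 + 0 + 9\right)^{2} + 19881} \cdot \frac{1}{18192}\right) = 29387 - \left(- \frac{12102}{4643} + \sqrt{12^{2} + 19881} \cdot \frac{1}{18192}\right) = 29387 - \left(- \frac{12102}{4643} + \sqrt{144 + 19881} \cdot \frac{1}{18192}\right) = 29387 - \left(- \frac{12102}{4643} + \sqrt{20025} \cdot \frac{1}{18192}\right) = 29387 - \left(- \frac{12102}{4643} + 15 \sqrt{89} \cdot \frac{1}{18192}\right) = 29387 - \left(- \frac{12102}{4643} + \frac{5 \sqrt{89}}{6064}\right) = 29387 + \left(\frac{12102}{4643} - \frac{5 \sqrt{89}}{6064}\right) = \frac{136455943}{4643} - \frac{5 \sqrt{89}}{6064}$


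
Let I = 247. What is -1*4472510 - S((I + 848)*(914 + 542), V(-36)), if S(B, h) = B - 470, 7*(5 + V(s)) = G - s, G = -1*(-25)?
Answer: -6066360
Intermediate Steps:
G = 25
V(s) = -10/7 - s/7 (V(s) = -5 + (25 - s)/7 = -5 + (25/7 - s/7) = -10/7 - s/7)
S(B, h) = -470 + B
-1*4472510 - S((I + 848)*(914 + 542), V(-36)) = -1*4472510 - (-470 + (247 + 848)*(914 + 542)) = -4472510 - (-470 + 1095*1456) = -4472510 - (-470 + 1594320) = -4472510 - 1*1593850 = -4472510 - 1593850 = -6066360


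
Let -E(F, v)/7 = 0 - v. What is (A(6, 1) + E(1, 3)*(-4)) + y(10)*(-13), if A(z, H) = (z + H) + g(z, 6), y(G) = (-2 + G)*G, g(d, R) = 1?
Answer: -1116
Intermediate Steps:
E(F, v) = 7*v (E(F, v) = -7*(0 - v) = -(-7)*v = 7*v)
y(G) = G*(-2 + G)
A(z, H) = 1 + H + z (A(z, H) = (z + H) + 1 = (H + z) + 1 = 1 + H + z)
(A(6, 1) + E(1, 3)*(-4)) + y(10)*(-13) = ((1 + 1 + 6) + (7*3)*(-4)) + (10*(-2 + 10))*(-13) = (8 + 21*(-4)) + (10*8)*(-13) = (8 - 84) + 80*(-13) = -76 - 1040 = -1116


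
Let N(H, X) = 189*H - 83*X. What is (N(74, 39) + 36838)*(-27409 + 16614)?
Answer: -513701665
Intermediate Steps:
N(H, X) = -83*X + 189*H
(N(74, 39) + 36838)*(-27409 + 16614) = ((-83*39 + 189*74) + 36838)*(-27409 + 16614) = ((-3237 + 13986) + 36838)*(-10795) = (10749 + 36838)*(-10795) = 47587*(-10795) = -513701665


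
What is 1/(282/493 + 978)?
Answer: 493/482436 ≈ 0.0010219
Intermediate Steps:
1/(282/493 + 978) = 1/(482436/493) = 493/482436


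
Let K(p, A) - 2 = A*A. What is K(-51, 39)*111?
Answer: 169053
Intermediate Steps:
K(p, A) = 2 + A² (K(p, A) = 2 + A*A = 2 + A²)
K(-51, 39)*111 = (2 + 39²)*111 = (2 + 1521)*111 = 1523*111 = 169053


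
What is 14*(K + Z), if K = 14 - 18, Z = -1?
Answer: -70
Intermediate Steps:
K = -4
14*(K + Z) = 14*(-4 - 1) = 14*(-5) = -70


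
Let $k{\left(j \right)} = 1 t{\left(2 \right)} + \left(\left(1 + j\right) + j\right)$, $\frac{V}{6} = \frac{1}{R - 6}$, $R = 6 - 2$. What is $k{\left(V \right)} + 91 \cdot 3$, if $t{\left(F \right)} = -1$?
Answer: $267$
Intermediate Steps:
$R = 4$
$V = -3$ ($V = \frac{6}{4 - 6} = \frac{6}{-2} = 6 \left(- \frac{1}{2}\right) = -3$)
$k{\left(j \right)} = 2 j$ ($k{\left(j \right)} = 1 \left(-1\right) + \left(\left(1 + j\right) + j\right) = -1 + \left(1 + 2 j\right) = 2 j$)
$k{\left(V \right)} + 91 \cdot 3 = 2 \left(-3\right) + 91 \cdot 3 = -6 + 273 = 267$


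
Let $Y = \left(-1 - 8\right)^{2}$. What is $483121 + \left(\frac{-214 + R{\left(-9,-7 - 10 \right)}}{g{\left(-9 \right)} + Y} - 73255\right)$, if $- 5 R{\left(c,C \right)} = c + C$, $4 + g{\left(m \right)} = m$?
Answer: $\frac{34838349}{85} \approx 4.0986 \cdot 10^{5}$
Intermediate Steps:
$g{\left(m \right)} = -4 + m$
$Y = 81$ ($Y = \left(-9\right)^{2} = 81$)
$R{\left(c,C \right)} = - \frac{C}{5} - \frac{c}{5}$ ($R{\left(c,C \right)} = - \frac{c + C}{5} = - \frac{C + c}{5} = - \frac{C}{5} - \frac{c}{5}$)
$483121 + \left(\frac{-214 + R{\left(-9,-7 - 10 \right)}}{g{\left(-9 \right)} + Y} - 73255\right) = 483121 - \left(73255 - \frac{-214 - \left(- \frac{9}{5} + \frac{-7 - 10}{5}\right)}{\left(-4 - 9\right) + 81}\right) = 483121 - \left(73255 - \frac{-214 - \left(- \frac{9}{5} + \frac{-7 - 10}{5}\right)}{-13 + 81}\right) = 483121 - \left(73255 - \frac{-214 + \left(\left(- \frac{1}{5}\right) \left(-17\right) + \frac{9}{5}\right)}{68}\right) = 483121 - \left(73255 - \left(-214 + \left(\frac{17}{5} + \frac{9}{5}\right)\right) \frac{1}{68}\right) = 483121 - \left(73255 - \left(-214 + \frac{26}{5}\right) \frac{1}{68}\right) = 483121 - \frac{6226936}{85} = \frac{34838349}{85}$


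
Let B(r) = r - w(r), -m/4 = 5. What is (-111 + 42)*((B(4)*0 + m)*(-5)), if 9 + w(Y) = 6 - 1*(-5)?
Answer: -6900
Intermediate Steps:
w(Y) = 2 (w(Y) = -9 + (6 - 1*(-5)) = -9 + (6 + 5) = -9 + 11 = 2)
m = -20 (m = -4*5 = -20)
B(r) = -2 + r (B(r) = r - 1*2 = r - 2 = -2 + r)
(-111 + 42)*((B(4)*0 + m)*(-5)) = (-111 + 42)*(((-2 + 4)*0 - 20)*(-5)) = -69*(2*0 - 20)*(-5) = -69*(0 - 20)*(-5) = -(-1380)*(-5) = -69*100 = -6900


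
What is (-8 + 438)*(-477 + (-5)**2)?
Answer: -194360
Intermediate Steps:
(-8 + 438)*(-477 + (-5)**2) = 430*(-477 + 25) = 430*(-452) = -194360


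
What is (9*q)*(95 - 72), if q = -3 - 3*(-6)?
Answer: 3105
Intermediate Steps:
q = 15 (q = -3 + 18 = 15)
(9*q)*(95 - 72) = (9*15)*(95 - 72) = 135*23 = 3105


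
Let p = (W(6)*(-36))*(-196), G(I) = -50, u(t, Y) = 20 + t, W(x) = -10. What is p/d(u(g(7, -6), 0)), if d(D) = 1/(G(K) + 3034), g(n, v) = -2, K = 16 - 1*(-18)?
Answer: -210551040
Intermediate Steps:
K = 34 (K = 16 + 18 = 34)
d(D) = 1/2984 (d(D) = 1/(-50 + 3034) = 1/2984)
p = -70560 (p = -10*(-36)*(-196) = 360*(-196) = -70560)
p/d(u(g(7, -6), 0)) = -70560/1/2984 = -70560*2984 = -210551040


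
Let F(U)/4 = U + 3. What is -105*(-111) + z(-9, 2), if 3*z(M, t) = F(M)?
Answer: 11647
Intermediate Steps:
F(U) = 12 + 4*U (F(U) = 4*(U + 3) = 4*(3 + U) = 12 + 4*U)
z(M, t) = 4 + 4*M/3 (z(M, t) = (12 + 4*M)/3 = 4 + 4*M/3)
-105*(-111) + z(-9, 2) = -105*(-111) + (4 + (4/3)*(-9)) = 11655 + (4 - 12) = 11655 - 8 = 11647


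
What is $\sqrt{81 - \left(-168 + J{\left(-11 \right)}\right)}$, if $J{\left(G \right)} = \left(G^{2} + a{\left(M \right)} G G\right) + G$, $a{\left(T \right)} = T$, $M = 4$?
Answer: $i \sqrt{345} \approx 18.574 i$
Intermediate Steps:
$J{\left(G \right)} = G + 5 G^{2}$ ($J{\left(G \right)} = \left(G^{2} + 4 G G\right) + G = \left(G^{2} + 4 G^{2}\right) + G = 5 G^{2} + G = G + 5 G^{2}$)
$\sqrt{81 - \left(-168 + J{\left(-11 \right)}\right)} = \sqrt{81 + \left(168 - - 11 \left(1 + 5 \left(-11\right)\right)\right)} = \sqrt{81 + \left(168 - - 11 \left(1 - 55\right)\right)} = \sqrt{81 + \left(168 - \left(-11\right) \left(-54\right)\right)} = \sqrt{81 + \left(168 - 594\right)} = \sqrt{81 - 426} = \sqrt{-345} = i \sqrt{345}$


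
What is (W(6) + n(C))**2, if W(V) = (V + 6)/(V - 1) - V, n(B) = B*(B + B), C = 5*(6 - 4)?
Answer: 964324/25 ≈ 38573.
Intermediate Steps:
C = 10 (C = 5*2 = 10)
n(B) = 2*B**2 (n(B) = B*(2*B) = 2*B**2)
W(V) = -V + (6 + V)/(-1 + V) (W(V) = (6 + V)/(-1 + V) - V = -V + (6 + V)/(-1 + V))
(W(6) + n(C))**2 = ((6 - 1*6**2 + 2*6)/(-1 + 6) + 2*10**2)**2 = ((6 - 1*36 + 12)/5 + 2*100)**2 = ((6 - 36 + 12)/5 + 200)**2 = ((1/5)*(-18) + 200)**2 = (-18/5 + 200)**2 = (982/5)**2 = 964324/25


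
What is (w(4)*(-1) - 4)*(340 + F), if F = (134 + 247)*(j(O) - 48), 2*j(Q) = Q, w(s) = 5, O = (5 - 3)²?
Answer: 154674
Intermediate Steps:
O = 4 (O = 2² = 4)
j(Q) = Q/2
F = -17526 (F = (134 + 247)*((½)*4 - 48) = 381*(2 - 48) = 381*(-46) = -17526)
(w(4)*(-1) - 4)*(340 + F) = (5*(-1) - 4)*(340 - 17526) = (-5 - 4)*(-17186) = -9*(-17186) = 154674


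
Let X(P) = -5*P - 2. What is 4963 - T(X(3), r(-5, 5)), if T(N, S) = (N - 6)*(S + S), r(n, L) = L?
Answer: 5193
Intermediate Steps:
X(P) = -2 - 5*P
T(N, S) = 2*S*(-6 + N) (T(N, S) = (-6 + N)*(2*S) = 2*S*(-6 + N))
4963 - T(X(3), r(-5, 5)) = 4963 - 2*5*(-6 + (-2 - 5*3)) = 4963 - 2*5*(-6 + (-2 - 15)) = 4963 - 2*5*(-6 - 17) = 4963 - 2*5*(-23) = 4963 - 1*(-230) = 4963 + 230 = 5193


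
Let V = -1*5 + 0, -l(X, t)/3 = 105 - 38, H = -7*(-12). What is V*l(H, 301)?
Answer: 1005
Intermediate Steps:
H = 84
l(X, t) = -201 (l(X, t) = -3*(105 - 38) = -3*67 = -201)
V = -5 (V = -5 + 0 = -5)
V*l(H, 301) = -5*(-201) = 1005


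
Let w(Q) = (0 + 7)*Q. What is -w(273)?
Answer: -1911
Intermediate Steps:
w(Q) = 7*Q
-w(273) = -7*273 = -1*1911 = -1911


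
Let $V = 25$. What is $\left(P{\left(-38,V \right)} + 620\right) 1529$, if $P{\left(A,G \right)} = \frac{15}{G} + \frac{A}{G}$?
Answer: $\frac{23664333}{25} \approx 9.4657 \cdot 10^{5}$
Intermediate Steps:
$\left(P{\left(-38,V \right)} + 620\right) 1529 = \left(\frac{15 - 38}{25} + 620\right) 1529 = \left(\frac{1}{25} \left(-23\right) + 620\right) 1529 = \left(- \frac{23}{25} + 620\right) 1529 = \frac{15477}{25} \cdot 1529 = \frac{23664333}{25}$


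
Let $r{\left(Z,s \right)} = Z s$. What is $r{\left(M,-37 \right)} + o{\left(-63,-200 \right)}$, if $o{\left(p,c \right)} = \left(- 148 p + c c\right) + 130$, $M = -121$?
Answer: $53931$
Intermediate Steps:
$o{\left(p,c \right)} = 130 + c^{2} - 148 p$ ($o{\left(p,c \right)} = \left(- 148 p + c^{2}\right) + 130 = \left(c^{2} - 148 p\right) + 130 = 130 + c^{2} - 148 p$)
$r{\left(M,-37 \right)} + o{\left(-63,-200 \right)} = \left(-121\right) \left(-37\right) + \left(130 + \left(-200\right)^{2} - -9324\right) = 4477 + \left(130 + 40000 + 9324\right) = 4477 + 49454 = 53931$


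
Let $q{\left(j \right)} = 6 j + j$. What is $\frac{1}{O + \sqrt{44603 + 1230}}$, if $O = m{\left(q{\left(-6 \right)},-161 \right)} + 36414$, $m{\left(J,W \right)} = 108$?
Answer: $\frac{36522}{1333810651} - \frac{\sqrt{45833}}{1333810651} \approx 2.7221 \cdot 10^{-5}$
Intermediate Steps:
$q{\left(j \right)} = 7 j$
$O = 36522$ ($O = 108 + 36414 = 36522$)
$\frac{1}{O + \sqrt{44603 + 1230}} = \frac{1}{36522 + \sqrt{44603 + 1230}} = \frac{1}{36522 + \sqrt{45833}}$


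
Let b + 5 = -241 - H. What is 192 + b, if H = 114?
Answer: -168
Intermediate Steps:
b = -360 (b = -5 + (-241 - 1*114) = -5 + (-241 - 114) = -5 - 355 = -360)
192 + b = 192 - 360 = -168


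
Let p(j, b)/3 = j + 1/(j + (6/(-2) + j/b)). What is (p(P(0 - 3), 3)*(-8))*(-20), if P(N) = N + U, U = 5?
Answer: -480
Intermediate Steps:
P(N) = 5 + N (P(N) = N + 5 = 5 + N)
p(j, b) = 3*j + 3/(-3 + j + j/b) (p(j, b) = 3*(j + 1/(j + (6/(-2) + j/b))) = 3*(j + 1/(j + (6*(-1/2) + j/b))) = 3*(j + 1/(j + (-3 + j/b))) = 3*(j + 1/(-3 + j + j/b)) = 3*j + 3/(-3 + j + j/b))
(p(P(0 - 3), 3)*(-8))*(-20) = ((3*(3 + (5 + (0 - 3))**2 + 3*(5 + (0 - 3))**2 - 3*3*(5 + (0 - 3)))/((5 + (0 - 3)) - 3*3 + 3*(5 + (0 - 3))))*(-8))*(-20) = ((3*(3 + (5 - 3)**2 + 3*(5 - 3)**2 - 3*3*(5 - 3))/((5 - 3) - 9 + 3*(5 - 3)))*(-8))*(-20) = ((3*(3 + 2**2 + 3*2**2 - 3*3*2)/(2 - 9 + 3*2))*(-8))*(-20) = ((3*(3 + 4 + 3*4 - 18)/(2 - 9 + 6))*(-8))*(-20) = ((3*(3 + 4 + 12 - 18)/(-1))*(-8))*(-20) = ((3*(-1)*1)*(-8))*(-20) = -3*(-8)*(-20) = 24*(-20) = -480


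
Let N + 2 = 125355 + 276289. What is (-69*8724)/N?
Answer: -300978/200821 ≈ -1.4987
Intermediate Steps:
N = 401642 (N = -2 + (125355 + 276289) = -2 + 401644 = 401642)
(-69*8724)/N = -69*8724/401642 = -601956*1/401642 = -300978/200821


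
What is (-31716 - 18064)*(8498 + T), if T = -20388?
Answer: 591884200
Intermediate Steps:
(-31716 - 18064)*(8498 + T) = (-31716 - 18064)*(8498 - 20388) = -49780*(-11890) = 591884200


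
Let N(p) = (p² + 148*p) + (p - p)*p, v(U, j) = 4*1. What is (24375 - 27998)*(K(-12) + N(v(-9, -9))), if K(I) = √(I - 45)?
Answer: -2202784 - 3623*I*√57 ≈ -2.2028e+6 - 27353.0*I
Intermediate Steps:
v(U, j) = 4
K(I) = √(-45 + I)
N(p) = p² + 148*p (N(p) = (p² + 148*p) + 0*p = (p² + 148*p) + 0 = p² + 148*p)
(24375 - 27998)*(K(-12) + N(v(-9, -9))) = (24375 - 27998)*(√(-45 - 12) + 4*(148 + 4)) = -3623*(√(-57) + 4*152) = -3623*(I*√57 + 608) = -3623*(608 + I*√57) = -2202784 - 3623*I*√57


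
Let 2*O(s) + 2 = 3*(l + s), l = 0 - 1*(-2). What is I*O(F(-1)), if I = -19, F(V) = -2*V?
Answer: -95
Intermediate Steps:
l = 2 (l = 0 + 2 = 2)
O(s) = 2 + 3*s/2 (O(s) = -1 + (3*(2 + s))/2 = -1 + (6 + 3*s)/2 = -1 + (3 + 3*s/2) = 2 + 3*s/2)
I*O(F(-1)) = -19*(2 + 3*(-2*(-1))/2) = -19*(2 + (3/2)*2) = -19*(2 + 3) = -19*5 = -95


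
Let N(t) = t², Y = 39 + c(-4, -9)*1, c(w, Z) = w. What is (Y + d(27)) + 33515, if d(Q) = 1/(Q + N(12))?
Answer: 5737051/171 ≈ 33550.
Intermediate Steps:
Y = 35 (Y = 39 - 4*1 = 39 - 4 = 35)
d(Q) = 1/(144 + Q) (d(Q) = 1/(Q + 12²) = 1/(Q + 144) = 1/(144 + Q))
(Y + d(27)) + 33515 = (35 + 1/(144 + 27)) + 33515 = (35 + 1/171) + 33515 = 5986/171 + 33515 = 5737051/171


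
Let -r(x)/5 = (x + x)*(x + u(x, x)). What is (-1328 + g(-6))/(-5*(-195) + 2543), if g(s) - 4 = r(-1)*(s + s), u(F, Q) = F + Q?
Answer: -482/1759 ≈ -0.27402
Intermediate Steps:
r(x) = -30*x² (r(x) = -5*(x + x)*(x + (x + x)) = -5*2*x*(x + 2*x) = -5*2*x*3*x = -30*x²)
g(s) = 4 - 60*s (g(s) = 4 + (-30*(-1)²)*(s + s) = 4 + (-30*1)*(2*s) = 4 - 60*s)
(-1328 + g(-6))/(-5*(-195) + 2543) = (-1328 + (4 - 60*(-6)))/(-5*(-195) + 2543) = (-1328 + (4 + 360))/(975 + 2543) = (-1328 + 364)/3518 = -964*1/3518 = -482/1759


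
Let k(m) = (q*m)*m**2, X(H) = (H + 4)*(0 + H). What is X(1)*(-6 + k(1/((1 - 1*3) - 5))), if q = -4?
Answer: -10270/343 ≈ -29.942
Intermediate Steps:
X(H) = H*(4 + H) (X(H) = (4 + H)*H = H*(4 + H))
k(m) = -4*m**3 (k(m) = (-4*m)*m**2 = -4*m**3)
X(1)*(-6 + k(1/((1 - 1*3) - 5))) = (1*(4 + 1))*(-6 - 4/((1 - 1*3) - 5)**3) = (1*5)*(-6 - 4/((1 - 3) - 5)**3) = 5*(-6 - 4/(-2 - 5)**3) = 5*(-6 - 4*(1/(-7))**3) = 5*(-6 - 4*(-1/7)**3) = 5*(-6 - 4*(-1/343)) = 5*(-6 + 4/343) = 5*(-2054/343) = -10270/343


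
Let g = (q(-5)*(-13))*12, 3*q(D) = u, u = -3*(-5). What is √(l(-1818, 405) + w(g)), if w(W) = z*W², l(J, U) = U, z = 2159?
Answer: 3*√145948445 ≈ 36243.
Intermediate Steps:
u = 15
q(D) = 5 (q(D) = (⅓)*15 = 5)
g = -780 (g = (5*(-13))*12 = -65*12 = -780)
w(W) = 2159*W²
√(l(-1818, 405) + w(g)) = √(405 + 2159*(-780)²) = √(405 + 2159*608400) = √(405 + 1313535600) = √1313536005 = 3*√145948445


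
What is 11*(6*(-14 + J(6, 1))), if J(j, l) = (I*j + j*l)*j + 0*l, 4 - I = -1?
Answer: 13332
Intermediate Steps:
I = 5 (I = 4 - 1*(-1) = 4 + 1 = 5)
J(j, l) = j*(5*j + j*l) (J(j, l) = (5*j + j*l)*j + 0*l = j*(5*j + j*l) + 0 = j*(5*j + j*l))
11*(6*(-14 + J(6, 1))) = 11*(6*(-14 + 6²*(5 + 1))) = 11*(6*(-14 + 36*6)) = 11*(6*(-14 + 216)) = 11*(6*202) = 11*1212 = 13332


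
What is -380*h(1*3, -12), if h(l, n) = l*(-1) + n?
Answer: 5700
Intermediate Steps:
h(l, n) = n - l (h(l, n) = -l + n = n - l)
-380*h(1*3, -12) = -380*(-12 - 3) = -380*(-15) = 5700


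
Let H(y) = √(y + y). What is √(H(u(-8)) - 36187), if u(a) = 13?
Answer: √(-36187 + √26) ≈ 190.22*I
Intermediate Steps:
H(y) = √2*√y (H(y) = √(2*y) = √2*√y)
√(H(u(-8)) - 36187) = √(√2*√13 - 36187) = √(√26 - 36187) = √(-36187 + √26)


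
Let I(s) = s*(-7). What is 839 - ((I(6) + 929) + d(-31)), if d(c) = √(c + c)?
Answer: -48 - I*√62 ≈ -48.0 - 7.874*I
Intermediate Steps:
d(c) = √2*√c (d(c) = √(2*c) = √2*√c)
I(s) = -7*s
839 - ((I(6) + 929) + d(-31)) = 839 - ((-7*6 + 929) + √2*√(-31)) = 839 - ((-42 + 929) + √2*(I*√31)) = 839 - (887 + I*√62) = 839 + (-887 - I*√62) = -48 - I*√62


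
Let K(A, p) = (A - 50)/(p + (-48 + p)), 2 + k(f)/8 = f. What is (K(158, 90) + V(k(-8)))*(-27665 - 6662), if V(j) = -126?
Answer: 47268279/11 ≈ 4.2971e+6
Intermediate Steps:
k(f) = -16 + 8*f
K(A, p) = (-50 + A)/(-48 + 2*p)
(K(158, 90) + V(k(-8)))*(-27665 - 6662) = ((-50 + 158)/(2*(-24 + 90)) - 126)*(-27665 - 6662) = ((½)*108/66 - 126)*(-34327) = ((½)*(1/66)*108 - 126)*(-34327) = (9/11 - 126)*(-34327) = -1377/11*(-34327) = 47268279/11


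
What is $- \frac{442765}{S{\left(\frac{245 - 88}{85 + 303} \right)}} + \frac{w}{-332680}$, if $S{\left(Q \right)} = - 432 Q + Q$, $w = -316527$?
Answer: $\frac{57173453790109}{22511457560} \approx 2539.8$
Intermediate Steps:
$S{\left(Q \right)} = - 431 Q$
$- \frac{442765}{S{\left(\frac{245 - 88}{85 + 303} \right)}} + \frac{w}{-332680} = - \frac{442765}{\left(-431\right) \frac{245 - 88}{85 + 303}} - \frac{316527}{-332680} = - \frac{442765}{\left(-431\right) \frac{157}{388}} - - \frac{316527}{332680} = - \frac{442765}{\left(-431\right) 157 \cdot \frac{1}{388}} + \frac{316527}{332680} = - \frac{442765}{\left(-431\right) \frac{157}{388}} + \frac{316527}{332680} = - \frac{442765}{- \frac{67667}{388}} + \frac{316527}{332680} = \left(-442765\right) \left(- \frac{388}{67667}\right) + \frac{316527}{332680} = \frac{171792820}{67667} + \frac{316527}{332680} = \frac{57173453790109}{22511457560}$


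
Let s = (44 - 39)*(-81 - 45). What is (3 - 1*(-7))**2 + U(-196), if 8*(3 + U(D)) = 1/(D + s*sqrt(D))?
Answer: 308146495/3176768 + 45*I/3176768 ≈ 97.0 + 1.4165e-5*I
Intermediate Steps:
s = -630 (s = 5*(-126) = -630)
U(D) = -3 + 1/(8*(D - 630*sqrt(D)))
(3 - 1*(-7))**2 + U(-196) = (3 - 1*(-7))**2 + (-1 - 211680*I + 24*(-196))/(8*(-1*(-196) + 630*sqrt(-196))) = (3 + 7)**2 + (-1 - 211680*I - 4704)/(8*(196 + 630*(14*I))) = 10**2 + (-1 - 211680*I - 4704)/(8*(196 + 8820*I)) = 100 + ((196 - 8820*I)/77830816)*(-4705 - 211680*I)/8 = 100 + (-4705 - 211680*I)*(196 - 8820*I)/622646528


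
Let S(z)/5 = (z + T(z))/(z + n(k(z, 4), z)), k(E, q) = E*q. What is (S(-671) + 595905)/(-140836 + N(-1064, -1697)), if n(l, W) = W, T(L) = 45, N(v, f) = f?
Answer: -399853820/95639643 ≈ -4.1808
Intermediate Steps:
S(z) = 5*(45 + z)/(2*z) (S(z) = 5*((z + 45)/(z + z)) = 5*((45 + z)/((2*z))) = 5*((45 + z)*(1/(2*z))) = 5*((45 + z)/(2*z)) = 5*(45 + z)/(2*z))
(S(-671) + 595905)/(-140836 + N(-1064, -1697)) = ((5/2)*(45 - 671)/(-671) + 595905)/(-140836 - 1697) = ((5/2)*(-1/671)*(-626) + 595905)/(-142533) = (1565/671 + 595905)*(-1/142533) = (399853820/671)*(-1/142533) = -399853820/95639643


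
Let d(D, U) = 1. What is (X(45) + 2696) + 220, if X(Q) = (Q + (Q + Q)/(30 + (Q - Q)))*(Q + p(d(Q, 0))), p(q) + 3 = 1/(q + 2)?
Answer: 4948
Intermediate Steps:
p(q) = -3 + 1/(2 + q) (p(q) = -3 + 1/(q + 2) = -3 + 1/(2 + q))
X(Q) = 16*Q*(-8/3 + Q)/15 (X(Q) = (Q + (Q + Q)/(30 + (Q - Q)))*(Q + (-5 - 3*1)/(2 + 1)) = (Q + (2*Q)/(30 + 0))*(Q + (-5 - 3)/3) = (Q + (2*Q)/30)*(Q + (⅓)*(-8)) = (Q + (2*Q)*(1/30))*(Q - 8/3) = (Q + Q/15)*(-8/3 + Q) = (16*Q/15)*(-8/3 + Q) = 16*Q*(-8/3 + Q)/15)
(X(45) + 2696) + 220 = ((16/45)*45*(-8 + 3*45) + 2696) + 220 = ((16/45)*45*(-8 + 135) + 2696) + 220 = ((16/45)*45*127 + 2696) + 220 = (2032 + 2696) + 220 = 4728 + 220 = 4948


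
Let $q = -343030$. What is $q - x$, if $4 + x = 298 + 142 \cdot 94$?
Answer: $-356672$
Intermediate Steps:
$x = 13642$ ($x = -4 + \left(298 + 142 \cdot 94\right) = -4 + \left(298 + 13348\right) = -4 + 13646 = 13642$)
$q - x = -343030 - 13642 = -356672$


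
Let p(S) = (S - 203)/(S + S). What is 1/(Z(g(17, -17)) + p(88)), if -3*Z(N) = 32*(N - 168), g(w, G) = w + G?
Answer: 176/315277 ≈ 0.00055824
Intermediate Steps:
g(w, G) = G + w
p(S) = (-203 + S)/(2*S) (p(S) = (-203 + S)/((2*S)) = (-203 + S)*(1/(2*S)) = (-203 + S)/(2*S))
Z(N) = 1792 - 32*N/3 (Z(N) = -32*(N - 168)/3 = -32*(-168 + N)/3 = -(-5376 + 32*N)/3 = 1792 - 32*N/3)
1/(Z(g(17, -17)) + p(88)) = 1/((1792 - 32*(-17 + 17)/3) + (½)*(-203 + 88)/88) = 1/((1792 - 32/3*0) + (½)*(1/88)*(-115)) = 1/((1792 + 0) - 115/176) = 1/(1792 - 115/176) = 1/(315277/176) = 176/315277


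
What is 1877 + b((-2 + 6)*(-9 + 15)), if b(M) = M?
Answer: 1901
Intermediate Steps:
1877 + b((-2 + 6)*(-9 + 15)) = 1877 + (-2 + 6)*(-9 + 15) = 1877 + 4*6 = 1877 + 24 = 1901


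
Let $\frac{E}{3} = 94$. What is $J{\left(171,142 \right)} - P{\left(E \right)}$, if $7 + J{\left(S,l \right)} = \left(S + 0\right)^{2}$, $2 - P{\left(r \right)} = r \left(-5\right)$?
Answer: $27822$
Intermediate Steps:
$E = 282$ ($E = 3 \cdot 94 = 282$)
$P{\left(r \right)} = 2 + 5 r$ ($P{\left(r \right)} = 2 - r \left(-5\right) = 2 - - 5 r = 2 + 5 r$)
$J{\left(S,l \right)} = -7 + S^{2}$ ($J{\left(S,l \right)} = -7 + \left(S + 0\right)^{2} = -7 + S^{2}$)
$J{\left(171,142 \right)} - P{\left(E \right)} = \left(-7 + 171^{2}\right) - \left(2 + 5 \cdot 282\right) = \left(-7 + 29241\right) - \left(2 + 1410\right) = 29234 - 1412 = 27822$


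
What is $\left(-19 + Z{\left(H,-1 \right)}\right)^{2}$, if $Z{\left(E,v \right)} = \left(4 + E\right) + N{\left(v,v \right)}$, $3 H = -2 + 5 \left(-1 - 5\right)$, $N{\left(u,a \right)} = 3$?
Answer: $\frac{4624}{9} \approx 513.78$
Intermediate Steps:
$H = - \frac{32}{3}$ ($H = \frac{-2 + 5 \left(-1 - 5\right)}{3} = \frac{-2 + 5 \left(-6\right)}{3} = \frac{-2 - 30}{3} = \frac{1}{3} \left(-32\right) = - \frac{32}{3} \approx -10.667$)
$Z{\left(E,v \right)} = 7 + E$ ($Z{\left(E,v \right)} = \left(4 + E\right) + 3 = 7 + E$)
$\left(-19 + Z{\left(H,-1 \right)}\right)^{2} = \left(-19 + \left(7 - \frac{32}{3}\right)\right)^{2} = \left(-19 - \frac{11}{3}\right)^{2} = \left(- \frac{68}{3}\right)^{2} = \frac{4624}{9}$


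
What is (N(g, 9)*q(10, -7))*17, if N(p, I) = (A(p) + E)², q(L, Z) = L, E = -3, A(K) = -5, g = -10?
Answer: 10880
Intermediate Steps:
N(p, I) = 64 (N(p, I) = (-5 - 3)² = (-8)² = 64)
(N(g, 9)*q(10, -7))*17 = (64*10)*17 = 640*17 = 10880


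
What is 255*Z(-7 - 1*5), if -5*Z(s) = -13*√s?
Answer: 1326*I*√3 ≈ 2296.7*I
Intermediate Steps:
Z(s) = 13*√s/5 (Z(s) = -(-13)*√s/5 = 13*√s/5)
255*Z(-7 - 1*5) = 255*(13*√(-7 - 1*5)/5) = 255*(13*√(-7 - 5)/5) = 255*(13*√(-12)/5) = 255*(13*(2*I*√3)/5) = 255*(26*I*√3/5) = 1326*I*√3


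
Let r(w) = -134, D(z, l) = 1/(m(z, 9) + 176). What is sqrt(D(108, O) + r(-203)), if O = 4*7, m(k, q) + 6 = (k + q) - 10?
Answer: I*sqrt(10281409)/277 ≈ 11.576*I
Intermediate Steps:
m(k, q) = -16 + k + q (m(k, q) = -6 + ((k + q) - 10) = -6 + (-10 + k + q) = -16 + k + q)
O = 28
D(z, l) = 1/(169 + z) (D(z, l) = 1/((-16 + z + 9) + 176) = 1/((-7 + z) + 176) = 1/(169 + z))
sqrt(D(108, O) + r(-203)) = sqrt(1/(169 + 108) - 134) = sqrt(1/277 - 134) = sqrt(-37117/277) = I*sqrt(10281409)/277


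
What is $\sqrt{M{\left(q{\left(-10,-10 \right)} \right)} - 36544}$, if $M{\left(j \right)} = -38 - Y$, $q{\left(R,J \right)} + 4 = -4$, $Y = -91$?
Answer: $i \sqrt{36491} \approx 191.03 i$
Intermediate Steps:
$q{\left(R,J \right)} = -8$ ($q{\left(R,J \right)} = -4 - 4 = -8$)
$M{\left(j \right)} = 53$ ($M{\left(j \right)} = -38 - -91 = -38 + 91 = 53$)
$\sqrt{M{\left(q{\left(-10,-10 \right)} \right)} - 36544} = \sqrt{53 - 36544} = \sqrt{-36491} = i \sqrt{36491}$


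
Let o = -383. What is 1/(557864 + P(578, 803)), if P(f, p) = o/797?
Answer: 797/444617225 ≈ 1.7926e-6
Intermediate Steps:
P(f, p) = -383/797
1/(557864 + P(578, 803)) = 1/(557864 - 383/797) = 1/(444617225/797) = 797/444617225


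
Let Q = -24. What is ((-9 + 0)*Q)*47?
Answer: 10152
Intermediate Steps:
((-9 + 0)*Q)*47 = ((-9 + 0)*(-24))*47 = -9*(-24)*47 = 216*47 = 10152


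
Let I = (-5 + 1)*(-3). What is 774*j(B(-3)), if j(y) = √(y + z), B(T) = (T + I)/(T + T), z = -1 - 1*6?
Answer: 387*I*√34 ≈ 2256.6*I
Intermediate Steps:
I = 12 (I = -4*(-3) = 12)
z = -7 (z = -1 - 6 = -7)
B(T) = (12 + T)/(2*T) (B(T) = (T + 12)/(T + T) = (12 + T)/((2*T)) = (12 + T)*(1/(2*T)) = (12 + T)/(2*T))
j(y) = √(-7 + y) (j(y) = √(y - 7) = √(-7 + y))
774*j(B(-3)) = 774*√(-7 + (½)*(12 - 3)/(-3)) = 774*√(-7 + (½)*(-⅓)*9) = 774*√(-7 - 3/2) = 774*√(-17/2) = 774*(I*√34/2) = 387*I*√34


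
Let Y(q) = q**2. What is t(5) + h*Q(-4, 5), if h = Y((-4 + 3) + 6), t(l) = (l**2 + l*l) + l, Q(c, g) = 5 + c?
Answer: 80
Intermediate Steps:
t(l) = l + 2*l**2 (t(l) = (l**2 + l**2) + l = 2*l**2 + l = l + 2*l**2)
h = 25 (h = ((-4 + 3) + 6)**2 = (-1 + 6)**2 = 5**2 = 25)
t(5) + h*Q(-4, 5) = 5*(1 + 2*5) + 25*(5 - 4) = 5*(1 + 10) + 25*1 = 5*11 + 25 = 55 + 25 = 80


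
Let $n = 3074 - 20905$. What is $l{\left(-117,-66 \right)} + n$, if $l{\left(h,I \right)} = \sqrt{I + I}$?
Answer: $-17831 + 2 i \sqrt{33} \approx -17831.0 + 11.489 i$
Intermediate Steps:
$l{\left(h,I \right)} = \sqrt{2} \sqrt{I}$ ($l{\left(h,I \right)} = \sqrt{2 I} = \sqrt{2} \sqrt{I}$)
$n = -17831$
$l{\left(-117,-66 \right)} + n = \sqrt{2} \sqrt{-66} - 17831 = \sqrt{2} i \sqrt{66} - 17831 = 2 i \sqrt{33} - 17831 = -17831 + 2 i \sqrt{33}$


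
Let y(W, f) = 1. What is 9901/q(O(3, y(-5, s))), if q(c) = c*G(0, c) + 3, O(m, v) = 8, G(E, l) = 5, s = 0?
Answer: 9901/43 ≈ 230.26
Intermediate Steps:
q(c) = 3 + 5*c (q(c) = c*5 + 3 = 5*c + 3 = 3 + 5*c)
9901/q(O(3, y(-5, s))) = 9901/(3 + 5*8) = 9901/(3 + 40) = 9901/43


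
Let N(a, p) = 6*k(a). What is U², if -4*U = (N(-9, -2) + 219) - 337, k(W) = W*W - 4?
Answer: 7396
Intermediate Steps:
k(W) = -4 + W² (k(W) = W² - 4 = -4 + W²)
N(a, p) = -24 + 6*a² (N(a, p) = 6*(-4 + a²) = -24 + 6*a²)
U = -86 (U = -(((-24 + 6*(-9)²) + 219) - 337)/4 = -(((-24 + 6*81) + 219) - 337)/4 = -(((-24 + 486) + 219) - 337)/4 = -((462 + 219) - 337)/4 = -(681 - 337)/4 = -¼*344 = -86)
U² = (-86)² = 7396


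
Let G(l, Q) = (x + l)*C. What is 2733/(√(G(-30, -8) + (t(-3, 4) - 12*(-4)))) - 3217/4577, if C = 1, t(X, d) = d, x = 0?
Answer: -3217/4577 + 2733*√22/22 ≈ 581.97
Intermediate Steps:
G(l, Q) = l (G(l, Q) = (0 + l)*1 = l*1 = l)
2733/(√(G(-30, -8) + (t(-3, 4) - 12*(-4)))) - 3217/4577 = 2733/(√(-30 + (4 - 12*(-4)))) - 3217/4577 = 2733/(√(-30 + (4 + 48))) - 3217*1/4577 = 2733/(√(-30 + 52)) - 3217/4577 = 2733/(√22) - 3217/4577 = 2733*(√22/22) - 3217/4577 = 2733*√22/22 - 3217/4577 = -3217/4577 + 2733*√22/22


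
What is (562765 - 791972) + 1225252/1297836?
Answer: -74367967700/324459 ≈ -2.2921e+5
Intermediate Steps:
(562765 - 791972) + 1225252/1297836 = -229207 + 1225252*(1/1297836) = -229207 + 306313/324459 = -74367967700/324459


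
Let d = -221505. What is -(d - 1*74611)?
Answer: 296116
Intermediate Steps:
-(d - 1*74611) = -(-221505 - 1*74611) = -(-221505 - 74611) = -1*(-296116) = 296116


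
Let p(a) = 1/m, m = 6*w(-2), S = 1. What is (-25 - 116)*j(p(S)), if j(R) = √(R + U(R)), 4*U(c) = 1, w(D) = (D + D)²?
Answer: -235*√6/8 ≈ -71.954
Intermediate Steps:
w(D) = 4*D² (w(D) = (2*D)² = 4*D²)
m = 96 (m = 6*(4*(-2)²) = 6*(4*4) = 6*16 = 96)
U(c) = ¼ (U(c) = (¼)*1 = ¼)
p(a) = 1/96
j(R) = √(¼ + R) (j(R) = √(R + ¼) = √(¼ + R))
(-25 - 116)*j(p(S)) = (-25 - 116)*(√(1 + 4*(1/96))/2) = -141*√(1 + 1/24)/2 = -141*√(25/24)/2 = -141*5*√6/12/2 = -235*√6/8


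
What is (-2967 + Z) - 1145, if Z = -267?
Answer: -4379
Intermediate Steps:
(-2967 + Z) - 1145 = (-2967 - 267) - 1145 = -3234 - 1145 = -4379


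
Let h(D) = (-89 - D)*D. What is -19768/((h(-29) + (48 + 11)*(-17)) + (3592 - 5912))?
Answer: 19768/1583 ≈ 12.488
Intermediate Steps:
h(D) = D*(-89 - D)
-19768/((h(-29) + (48 + 11)*(-17)) + (3592 - 5912)) = -19768/((-1*(-29)*(89 - 29) + (48 + 11)*(-17)) + (3592 - 5912)) = -19768/((-1*(-29)*60 + 59*(-17)) - 2320) = -19768/((1740 - 1003) - 2320) = -19768/(737 - 2320) = -19768/(-1583) = -19768*(-1/1583) = 19768/1583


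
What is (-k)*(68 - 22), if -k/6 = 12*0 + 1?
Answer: 276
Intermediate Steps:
k = -6 (k = -6*(12*0 + 1) = -6*(0 + 1) = -6*1 = -6)
(-k)*(68 - 22) = (-1*(-6))*(68 - 22) = 6*46 = 276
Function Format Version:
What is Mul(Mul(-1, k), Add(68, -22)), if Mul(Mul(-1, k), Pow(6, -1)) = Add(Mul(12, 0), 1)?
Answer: 276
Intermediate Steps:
k = -6 (k = Mul(-6, Add(Mul(12, 0), 1)) = Mul(-6, Add(0, 1)) = Mul(-6, 1) = -6)
Mul(Mul(-1, k), Add(68, -22)) = Mul(Mul(-1, -6), Add(68, -22)) = Mul(6, 46) = 276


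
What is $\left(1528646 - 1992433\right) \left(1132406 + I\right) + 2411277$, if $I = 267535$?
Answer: $-649272025290$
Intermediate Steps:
$\left(1528646 - 1992433\right) \left(1132406 + I\right) + 2411277 = \left(1528646 - 1992433\right) \left(1132406 + 267535\right) + 2411277 = \left(-463787\right) 1399941 + 2411277 = -649274436567 + 2411277 = -649272025290$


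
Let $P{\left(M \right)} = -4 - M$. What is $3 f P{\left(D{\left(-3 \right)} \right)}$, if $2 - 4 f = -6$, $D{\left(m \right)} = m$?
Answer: $-6$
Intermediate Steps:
$f = 2$ ($f = \frac{1}{2} - - \frac{3}{2} = \frac{1}{2} + \frac{3}{2} = 2$)
$3 f P{\left(D{\left(-3 \right)} \right)} = 3 \cdot 2 \left(-4 - -3\right) = 6 \left(-4 + 3\right) = 6 \left(-1\right) = -6$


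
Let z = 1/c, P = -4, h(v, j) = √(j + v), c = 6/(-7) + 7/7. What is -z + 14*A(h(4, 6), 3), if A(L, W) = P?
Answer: -63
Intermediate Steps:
c = ⅐ (c = 6*(-⅐) + 7*(⅐) = -6/7 + 1 = ⅐ ≈ 0.14286)
A(L, W) = -4
z = 7 (z = 1/(⅐) = 7)
-z + 14*A(h(4, 6), 3) = -1*7 + 14*(-4) = -7 - 56 = -63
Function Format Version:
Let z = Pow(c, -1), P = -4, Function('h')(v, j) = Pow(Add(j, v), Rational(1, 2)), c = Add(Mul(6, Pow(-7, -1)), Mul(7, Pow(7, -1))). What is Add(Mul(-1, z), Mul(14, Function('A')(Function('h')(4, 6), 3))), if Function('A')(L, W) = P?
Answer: -63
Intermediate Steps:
c = Rational(1, 7) (c = Add(Mul(6, Rational(-1, 7)), Mul(7, Rational(1, 7))) = Add(Rational(-6, 7), 1) = Rational(1, 7) ≈ 0.14286)
Function('A')(L, W) = -4
z = 7 (z = Pow(Rational(1, 7), -1) = 7)
Add(Mul(-1, z), Mul(14, Function('A')(Function('h')(4, 6), 3))) = Add(Mul(-1, 7), Mul(14, -4)) = Add(-7, -56) = -63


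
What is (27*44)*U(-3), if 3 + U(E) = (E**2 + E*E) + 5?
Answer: 23760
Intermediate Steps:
U(E) = 2 + 2*E**2 (U(E) = -3 + ((E**2 + E*E) + 5) = -3 + ((E**2 + E**2) + 5) = -3 + (2*E**2 + 5) = -3 + (5 + 2*E**2) = 2 + 2*E**2)
(27*44)*U(-3) = (27*44)*(2 + 2*(-3)**2) = 1188*(2 + 2*9) = 1188*(2 + 18) = 1188*20 = 23760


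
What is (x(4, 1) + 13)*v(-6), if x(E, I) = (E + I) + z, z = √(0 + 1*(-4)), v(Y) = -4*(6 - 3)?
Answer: -216 - 24*I ≈ -216.0 - 24.0*I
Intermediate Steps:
v(Y) = -12 (v(Y) = -4*3 = -12)
z = 2*I (z = √(0 - 4) = √(-4) = 2*I ≈ 2.0*I)
x(E, I) = E + I + 2*I (x(E, I) = (E + I) + 2*I = E + I + 2*I)
(x(4, 1) + 13)*v(-6) = ((4 + 1 + 2*I) + 13)*(-12) = ((5 + 2*I) + 13)*(-12) = (18 + 2*I)*(-12) = -216 - 24*I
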